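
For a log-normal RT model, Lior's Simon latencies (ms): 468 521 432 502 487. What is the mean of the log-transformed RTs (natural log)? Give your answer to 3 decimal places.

6.176

ln(RT): 6.1485, 6.2558, 6.0684, 6.2186, 6.1883
Σ ln(RT) = 30.8795
Mean = 30.8795/5 = 6.17590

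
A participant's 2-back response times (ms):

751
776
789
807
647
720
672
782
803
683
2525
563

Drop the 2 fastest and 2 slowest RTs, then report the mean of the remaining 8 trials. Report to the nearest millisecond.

747 ms

Sorted: 563, 647, 672, 683, 720, 751, 776, 782, 789, 803, 807, 2525
Drop lowest 2 (563, 647) and highest 2 (807, 2525)
Remaining (n=8): Σ = 5976, mean = 5976/8 = 747.000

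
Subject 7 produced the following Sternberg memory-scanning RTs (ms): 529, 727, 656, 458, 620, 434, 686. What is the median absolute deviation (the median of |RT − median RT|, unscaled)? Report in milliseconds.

Sorted: 434, 458, 529, 620, 656, 686, 727 → median = 620
|x − 620|: 91, 107, 36, 162, 0, 186, 66
Sorted deviations: 0, 36, 66, 91, 107, 162, 186 → MAD = 91

91 ms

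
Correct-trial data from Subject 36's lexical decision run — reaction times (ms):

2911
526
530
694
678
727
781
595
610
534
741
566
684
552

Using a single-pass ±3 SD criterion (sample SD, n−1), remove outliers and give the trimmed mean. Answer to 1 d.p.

n = 14, ΣRT = 11129, M = 794.929
Σ(x−M)² = 4917824.93; s = √(4917824.93/13) = 615.056
Cutoffs: 794.929 ± 3·615.056 → [-1050.2, 2640.1]
Outside: 2911 → excluded.
Retained (n=13): Σ = 8218, mean = 8218/13 = 632.154

632.2 ms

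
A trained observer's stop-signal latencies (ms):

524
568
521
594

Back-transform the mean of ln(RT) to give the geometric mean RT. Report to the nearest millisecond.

ln(RT): 6.2615, 6.3421, 6.2558, 6.3869
Mean ln(RT) = 25.2462/4 = 6.31156
Geometric mean = exp(6.31156) = 550.90 ms

551 ms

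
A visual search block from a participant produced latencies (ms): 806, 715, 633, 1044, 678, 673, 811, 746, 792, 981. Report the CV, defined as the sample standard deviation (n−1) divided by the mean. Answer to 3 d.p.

n = 10, Σ = 7879, M = 787.9000
Σ(x−M)² = 160096.900; s = √(160096.900/9) = 133.3737
CV = 133.3737 / 787.9000 = 0.16928

0.169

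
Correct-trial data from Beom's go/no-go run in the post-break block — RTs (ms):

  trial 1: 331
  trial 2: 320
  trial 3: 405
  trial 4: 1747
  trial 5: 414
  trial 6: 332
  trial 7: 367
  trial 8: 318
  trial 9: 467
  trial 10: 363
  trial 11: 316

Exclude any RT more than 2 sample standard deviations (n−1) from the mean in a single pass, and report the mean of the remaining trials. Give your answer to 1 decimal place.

n = 11, ΣRT = 5380, M = 489.091
Σ(x−M)² = 1763832.91; s = √(1763832.91/10) = 419.980
Cutoffs: 489.091 ± 2·419.980 → [-350.9, 1329.1]
Outside: 1747 → excluded.
Retained (n=10): Σ = 3633, mean = 3633/10 = 363.300

363.3 ms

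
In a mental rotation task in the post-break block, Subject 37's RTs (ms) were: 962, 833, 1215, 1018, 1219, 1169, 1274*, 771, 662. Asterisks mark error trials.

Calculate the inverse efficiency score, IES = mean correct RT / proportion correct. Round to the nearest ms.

Correct trials (n=8): 962, 833, 1215, 1018, 1219, 1169, 771, 662
Mean correct RT = 7849/8 = 981.1250 ms
Proportion correct = 8/9
IES = 981.1250 / (8/9) = 1103.766 ms

1104 ms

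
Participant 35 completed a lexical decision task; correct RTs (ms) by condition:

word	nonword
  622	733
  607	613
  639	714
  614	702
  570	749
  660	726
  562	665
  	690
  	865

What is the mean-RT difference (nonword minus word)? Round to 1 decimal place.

106.9 ms

M(word) = 4274/7 = 610.571
M(nonword) = 6457/9 = 717.444
Difference = 717.444 − 610.571 = 106.873 ms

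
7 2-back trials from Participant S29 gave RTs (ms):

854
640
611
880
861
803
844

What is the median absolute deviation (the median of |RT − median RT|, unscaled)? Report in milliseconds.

36 ms

Sorted: 611, 640, 803, 844, 854, 861, 880 → median = 844
|x − 844|: 10, 204, 233, 36, 17, 41, 0
Sorted deviations: 0, 10, 17, 36, 41, 204, 233 → MAD = 36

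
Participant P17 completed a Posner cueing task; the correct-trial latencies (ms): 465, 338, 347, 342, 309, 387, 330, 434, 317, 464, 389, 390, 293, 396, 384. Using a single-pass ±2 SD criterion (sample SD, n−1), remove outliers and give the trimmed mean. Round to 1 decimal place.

372.3 ms

n = 15, ΣRT = 5585, M = 372.333
Σ(x−M)² = 40193.33; s = √(40193.33/14) = 53.581
Cutoffs: 372.333 ± 2·53.581 → [265.2, 479.5]
No RTs fall outside the cutoffs; all 15 retained. Mean = 5585/15 = 372.333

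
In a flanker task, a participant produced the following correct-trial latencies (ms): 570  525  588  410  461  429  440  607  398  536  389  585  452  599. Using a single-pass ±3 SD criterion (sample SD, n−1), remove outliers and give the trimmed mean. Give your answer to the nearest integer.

499 ms

n = 14, ΣRT = 6989, M = 499.214
Σ(x−M)² = 86322.36; s = √(86322.36/13) = 81.487
Cutoffs: 499.214 ± 3·81.487 → [254.8, 743.7]
No RTs fall outside the cutoffs; all 14 retained. Mean = 6989/14 = 499.214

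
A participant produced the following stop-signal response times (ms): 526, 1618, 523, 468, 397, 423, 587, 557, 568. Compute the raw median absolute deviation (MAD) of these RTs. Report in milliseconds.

58 ms

Sorted: 397, 423, 468, 523, 526, 557, 568, 587, 1618 → median = 526
|x − 526|: 0, 1092, 3, 58, 129, 103, 61, 31, 42
Sorted deviations: 0, 3, 31, 42, 58, 61, 103, 129, 1092 → MAD = 58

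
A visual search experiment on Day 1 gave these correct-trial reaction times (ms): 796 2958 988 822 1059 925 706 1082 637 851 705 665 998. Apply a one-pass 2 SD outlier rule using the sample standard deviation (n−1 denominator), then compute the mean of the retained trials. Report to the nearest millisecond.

n = 13, ΣRT = 13192, M = 1014.769
Σ(x−M)² = 4359862.31; s = √(4359862.31/12) = 602.762
Cutoffs: 1014.769 ± 2·602.762 → [-190.8, 2220.3]
Outside: 2958 → excluded.
Retained (n=12): Σ = 10234, mean = 10234/12 = 852.833

853 ms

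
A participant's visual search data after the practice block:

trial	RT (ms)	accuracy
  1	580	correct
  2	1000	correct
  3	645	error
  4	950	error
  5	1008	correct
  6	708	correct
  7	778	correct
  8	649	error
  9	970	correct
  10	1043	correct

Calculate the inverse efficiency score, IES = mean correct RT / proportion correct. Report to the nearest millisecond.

1242 ms

Correct trials (n=7): 580, 1000, 1008, 708, 778, 970, 1043
Mean correct RT = 6087/7 = 869.5714 ms
Proportion correct = 7/10
IES = 869.5714 / (7/10) = 1242.245 ms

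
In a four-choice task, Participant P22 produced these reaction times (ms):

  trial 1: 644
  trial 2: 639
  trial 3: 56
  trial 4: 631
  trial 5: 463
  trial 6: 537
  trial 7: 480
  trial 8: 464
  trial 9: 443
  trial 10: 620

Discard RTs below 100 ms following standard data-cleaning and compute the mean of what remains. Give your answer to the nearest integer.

Excluded: 56
Retained (n=9): Σ = 4921
Mean = 4921/9 = 546.7778

547 ms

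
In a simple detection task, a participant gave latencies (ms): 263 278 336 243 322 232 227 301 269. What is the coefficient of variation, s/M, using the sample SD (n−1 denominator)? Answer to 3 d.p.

0.141

n = 9, Σ = 2471, M = 274.5556
Σ(x−M)² = 11970.222; s = √(11970.222/8) = 38.6817
CV = 38.6817 / 274.5556 = 0.14089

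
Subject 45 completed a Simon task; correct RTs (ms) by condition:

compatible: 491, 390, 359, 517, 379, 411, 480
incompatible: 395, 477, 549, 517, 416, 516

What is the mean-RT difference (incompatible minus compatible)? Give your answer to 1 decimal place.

45.9 ms

M(compatible) = 3027/7 = 432.429
M(incompatible) = 2870/6 = 478.333
Difference = 478.333 − 432.429 = 45.905 ms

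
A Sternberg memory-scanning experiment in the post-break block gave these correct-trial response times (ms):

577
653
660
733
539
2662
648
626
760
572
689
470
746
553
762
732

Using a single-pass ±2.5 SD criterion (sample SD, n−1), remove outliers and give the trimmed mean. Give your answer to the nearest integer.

n = 16, ΣRT = 12382, M = 773.875
Σ(x−M)² = 3917849.75; s = √(3917849.75/15) = 511.067
Cutoffs: 773.875 ± 2.5·511.067 → [-503.8, 2051.5]
Outside: 2662 → excluded.
Retained (n=15): Σ = 9720, mean = 9720/15 = 648.000

648 ms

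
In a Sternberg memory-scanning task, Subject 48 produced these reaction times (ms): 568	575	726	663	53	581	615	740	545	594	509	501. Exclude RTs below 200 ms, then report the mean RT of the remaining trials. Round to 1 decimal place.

Excluded: 53
Retained (n=11): Σ = 6617
Mean = 6617/11 = 601.5455

601.5 ms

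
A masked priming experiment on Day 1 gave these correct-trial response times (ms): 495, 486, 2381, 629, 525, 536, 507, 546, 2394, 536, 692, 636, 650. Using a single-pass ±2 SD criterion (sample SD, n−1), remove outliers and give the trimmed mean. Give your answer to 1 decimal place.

n = 13, ΣRT = 11013, M = 847.154
Σ(x−M)² = 5658795.69; s = √(5658795.69/12) = 686.707
Cutoffs: 847.154 ± 2·686.707 → [-526.3, 2220.6]
Outside: 2381, 2394 → excluded.
Retained (n=11): Σ = 6238, mean = 6238/11 = 567.091

567.1 ms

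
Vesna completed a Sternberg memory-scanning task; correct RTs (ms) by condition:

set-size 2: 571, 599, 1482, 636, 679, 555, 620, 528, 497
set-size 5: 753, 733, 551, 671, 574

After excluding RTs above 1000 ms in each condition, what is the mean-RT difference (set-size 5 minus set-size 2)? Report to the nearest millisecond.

set-size 2: exclude 1482
M(set-size 2) = 4685/8 = 585.625
M(set-size 5) = 3282/5 = 656.400
Difference = 656.400 − 585.625 = 70.775 ms

71 ms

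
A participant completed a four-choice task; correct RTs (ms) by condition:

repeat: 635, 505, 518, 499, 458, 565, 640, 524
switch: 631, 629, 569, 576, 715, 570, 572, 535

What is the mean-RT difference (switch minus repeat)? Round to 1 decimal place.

56.6 ms

M(repeat) = 4344/8 = 543.000
M(switch) = 4797/8 = 599.625
Difference = 599.625 − 543.000 = 56.625 ms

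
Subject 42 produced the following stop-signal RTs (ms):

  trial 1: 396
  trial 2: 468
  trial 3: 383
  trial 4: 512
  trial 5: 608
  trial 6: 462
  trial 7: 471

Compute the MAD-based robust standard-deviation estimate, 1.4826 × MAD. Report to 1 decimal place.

Sorted: 383, 396, 462, 468, 471, 512, 608 → median = 468
|x − 468| sorted: 0, 3, 6, 44, 72, 85, 140 → MAD = 44
Robust SD ≈ 1.4826 × 44 = 65.234

65.2 ms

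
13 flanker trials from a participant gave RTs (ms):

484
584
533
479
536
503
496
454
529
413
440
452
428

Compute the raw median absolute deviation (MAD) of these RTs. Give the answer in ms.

Sorted: 413, 428, 440, 452, 454, 479, 484, 496, 503, 529, 533, 536, 584 → median = 484
|x − 484|: 0, 100, 49, 5, 52, 19, 12, 30, 45, 71, 44, 32, 56
Sorted deviations: 0, 5, 12, 19, 30, 32, 44, 45, 49, 52, 56, 71, 100 → MAD = 44

44 ms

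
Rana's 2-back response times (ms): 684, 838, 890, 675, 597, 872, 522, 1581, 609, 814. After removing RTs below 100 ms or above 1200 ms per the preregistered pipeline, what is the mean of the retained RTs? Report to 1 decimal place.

Excluded: 1581
Retained (n=9): Σ = 6501
Mean = 6501/9 = 722.3333

722.3 ms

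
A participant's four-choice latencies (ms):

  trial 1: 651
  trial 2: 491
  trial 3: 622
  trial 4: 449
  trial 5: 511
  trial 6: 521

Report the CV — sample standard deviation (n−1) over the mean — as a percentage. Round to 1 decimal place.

14.5%

n = 6, Σ = 3245, M = 540.8333
Σ(x−M)² = 30924.833; s = √(30924.833/5) = 78.6446
CV = 78.6446 / 540.8333 = 0.14541 = 14.541%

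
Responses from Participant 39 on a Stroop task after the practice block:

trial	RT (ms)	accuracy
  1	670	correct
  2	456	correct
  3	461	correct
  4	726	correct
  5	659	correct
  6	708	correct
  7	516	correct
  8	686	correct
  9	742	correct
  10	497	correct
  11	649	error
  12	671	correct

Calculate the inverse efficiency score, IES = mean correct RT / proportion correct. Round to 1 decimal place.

Correct trials (n=11): 670, 456, 461, 726, 659, 708, 516, 686, 742, 497, 671
Mean correct RT = 6792/11 = 617.4545 ms
Proportion correct = 11/12
IES = 617.4545 / (11/12) = 673.587 ms

673.6 ms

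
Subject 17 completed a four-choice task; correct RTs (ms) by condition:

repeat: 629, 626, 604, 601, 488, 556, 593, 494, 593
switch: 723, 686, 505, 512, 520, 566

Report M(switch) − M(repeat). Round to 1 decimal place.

M(repeat) = 5184/9 = 576.000
M(switch) = 3512/6 = 585.333
Difference = 585.333 − 576.000 = 9.333 ms

9.3 ms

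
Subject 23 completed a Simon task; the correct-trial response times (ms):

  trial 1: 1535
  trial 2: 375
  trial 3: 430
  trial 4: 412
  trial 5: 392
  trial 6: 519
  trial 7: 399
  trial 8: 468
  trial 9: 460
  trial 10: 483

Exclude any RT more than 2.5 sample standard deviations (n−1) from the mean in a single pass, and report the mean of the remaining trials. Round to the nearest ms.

n = 10, ΣRT = 5473, M = 547.300
Σ(x−M)² = 1102260.10; s = √(1102260.10/9) = 349.962
Cutoffs: 547.300 ± 2.5·349.962 → [-327.6, 1422.2]
Outside: 1535 → excluded.
Retained (n=9): Σ = 3938, mean = 3938/9 = 437.556

438 ms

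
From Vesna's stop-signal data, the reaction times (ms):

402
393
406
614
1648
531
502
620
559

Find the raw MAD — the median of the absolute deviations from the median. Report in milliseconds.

89 ms

Sorted: 393, 402, 406, 502, 531, 559, 614, 620, 1648 → median = 531
|x − 531|: 129, 138, 125, 83, 1117, 0, 29, 89, 28
Sorted deviations: 0, 28, 29, 83, 89, 125, 129, 138, 1117 → MAD = 89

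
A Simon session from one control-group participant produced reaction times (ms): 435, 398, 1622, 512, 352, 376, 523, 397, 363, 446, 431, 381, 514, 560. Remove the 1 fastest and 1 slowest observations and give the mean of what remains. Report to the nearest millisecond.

445 ms

Sorted: 352, 363, 376, 381, 397, 398, 431, 435, 446, 512, 514, 523, 560, 1622
Drop lowest 1 (352) and highest 1 (1622)
Remaining (n=12): Σ = 5336, mean = 5336/12 = 444.667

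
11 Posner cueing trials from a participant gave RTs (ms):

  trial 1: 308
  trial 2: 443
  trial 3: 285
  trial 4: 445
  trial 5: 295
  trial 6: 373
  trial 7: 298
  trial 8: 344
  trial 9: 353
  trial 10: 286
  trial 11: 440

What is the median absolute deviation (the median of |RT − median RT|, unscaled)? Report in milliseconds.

49 ms

Sorted: 285, 286, 295, 298, 308, 344, 353, 373, 440, 443, 445 → median = 344
|x − 344|: 36, 99, 59, 101, 49, 29, 46, 0, 9, 58, 96
Sorted deviations: 0, 9, 29, 36, 46, 49, 58, 59, 96, 99, 101 → MAD = 49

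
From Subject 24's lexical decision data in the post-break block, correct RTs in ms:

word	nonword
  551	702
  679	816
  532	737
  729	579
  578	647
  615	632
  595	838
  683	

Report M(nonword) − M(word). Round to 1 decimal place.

87.0 ms

M(word) = 4962/8 = 620.250
M(nonword) = 4951/7 = 707.286
Difference = 707.286 − 620.250 = 87.036 ms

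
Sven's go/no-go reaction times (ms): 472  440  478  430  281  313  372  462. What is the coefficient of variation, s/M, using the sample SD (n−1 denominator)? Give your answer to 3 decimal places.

0.186

n = 8, Σ = 3248, M = 406.0000
Σ(x−M)² = 39838.000; s = √(39838.000/7) = 75.4397
CV = 75.4397 / 406.0000 = 0.18581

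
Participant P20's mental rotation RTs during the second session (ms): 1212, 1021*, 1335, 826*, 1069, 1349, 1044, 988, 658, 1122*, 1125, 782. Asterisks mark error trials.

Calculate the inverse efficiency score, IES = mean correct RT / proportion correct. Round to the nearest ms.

Correct trials (n=9): 1212, 1335, 1069, 1349, 1044, 988, 658, 1125, 782
Mean correct RT = 9562/9 = 1062.4444 ms
Proportion correct = 9/12
IES = 1062.4444 / (9/12) = 1416.593 ms

1417 ms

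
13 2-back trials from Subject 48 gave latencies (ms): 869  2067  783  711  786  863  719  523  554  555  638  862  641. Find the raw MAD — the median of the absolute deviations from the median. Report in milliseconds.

Sorted: 523, 554, 555, 638, 641, 711, 719, 783, 786, 862, 863, 869, 2067 → median = 719
|x − 719|: 150, 1348, 64, 8, 67, 144, 0, 196, 165, 164, 81, 143, 78
Sorted deviations: 0, 8, 64, 67, 78, 81, 143, 144, 150, 164, 165, 196, 1348 → MAD = 143

143 ms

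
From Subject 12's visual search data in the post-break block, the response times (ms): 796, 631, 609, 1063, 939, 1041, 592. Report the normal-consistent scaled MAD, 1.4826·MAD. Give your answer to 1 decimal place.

Sorted: 592, 609, 631, 796, 939, 1041, 1063 → median = 796
|x − 796| sorted: 0, 143, 165, 187, 204, 245, 267 → MAD = 187
Robust SD ≈ 1.4826 × 187 = 277.246

277.2 ms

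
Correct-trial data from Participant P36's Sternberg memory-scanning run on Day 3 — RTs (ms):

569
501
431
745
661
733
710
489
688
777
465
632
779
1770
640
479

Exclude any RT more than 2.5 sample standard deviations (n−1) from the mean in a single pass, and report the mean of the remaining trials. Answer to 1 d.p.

n = 16, ΣRT = 11069, M = 691.812
Σ(x−M)² = 1446810.44; s = √(1446810.44/15) = 310.570
Cutoffs: 691.812 ± 2.5·310.570 → [-84.6, 1468.2]
Outside: 1770 → excluded.
Retained (n=15): Σ = 9299, mean = 9299/15 = 619.933

619.9 ms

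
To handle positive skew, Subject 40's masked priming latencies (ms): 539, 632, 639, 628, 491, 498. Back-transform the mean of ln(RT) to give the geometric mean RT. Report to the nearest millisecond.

ln(RT): 6.2897, 6.4489, 6.4599, 6.4425, 6.1964, 6.2106
Mean ln(RT) = 38.0481/6 = 6.34135
Geometric mean = exp(6.34135) = 567.56 ms

568 ms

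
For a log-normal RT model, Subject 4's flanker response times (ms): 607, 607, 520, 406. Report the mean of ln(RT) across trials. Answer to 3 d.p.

6.269

ln(RT): 6.4085, 6.4085, 6.2538, 6.0064
Σ ln(RT) = 25.0772
Mean = 25.0772/4 = 6.26931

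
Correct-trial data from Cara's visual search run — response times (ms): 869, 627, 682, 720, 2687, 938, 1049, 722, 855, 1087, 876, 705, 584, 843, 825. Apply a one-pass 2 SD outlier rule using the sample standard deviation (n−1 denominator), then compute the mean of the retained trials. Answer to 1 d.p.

813.0 ms

n = 15, ΣRT = 14069, M = 937.933
Σ(x−M)² = 3566852.93; s = √(3566852.93/14) = 504.753
Cutoffs: 937.933 ± 2·504.753 → [-71.6, 1947.4]
Outside: 2687 → excluded.
Retained (n=14): Σ = 11382, mean = 11382/14 = 813.000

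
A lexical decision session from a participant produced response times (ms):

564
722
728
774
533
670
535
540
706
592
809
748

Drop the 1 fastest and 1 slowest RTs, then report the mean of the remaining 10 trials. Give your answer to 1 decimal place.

657.9 ms

Sorted: 533, 535, 540, 564, 592, 670, 706, 722, 728, 748, 774, 809
Drop lowest 1 (533) and highest 1 (809)
Remaining (n=10): Σ = 6579, mean = 6579/10 = 657.900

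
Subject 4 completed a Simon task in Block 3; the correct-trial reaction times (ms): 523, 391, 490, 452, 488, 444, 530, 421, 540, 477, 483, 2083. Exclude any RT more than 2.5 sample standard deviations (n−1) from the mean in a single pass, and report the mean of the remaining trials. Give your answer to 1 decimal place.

n = 12, ΣRT = 7322, M = 610.167
Σ(x−M)² = 2387901.67; s = √(2387901.67/11) = 465.921
Cutoffs: 610.167 ± 2.5·465.921 → [-554.6, 1775.0]
Outside: 2083 → excluded.
Retained (n=11): Σ = 5239, mean = 5239/11 = 476.273

476.3 ms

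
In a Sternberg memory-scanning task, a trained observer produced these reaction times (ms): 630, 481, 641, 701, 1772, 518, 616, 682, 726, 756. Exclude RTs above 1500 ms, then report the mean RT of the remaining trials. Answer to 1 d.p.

Excluded: 1772
Retained (n=9): Σ = 5751
Mean = 5751/9 = 639.0000

639.0 ms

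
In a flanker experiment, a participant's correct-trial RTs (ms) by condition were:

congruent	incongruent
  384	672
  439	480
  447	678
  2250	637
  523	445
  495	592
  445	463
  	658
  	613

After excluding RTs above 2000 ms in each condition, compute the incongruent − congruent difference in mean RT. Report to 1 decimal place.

congruent: exclude 2250
M(congruent) = 2733/6 = 455.500
M(incongruent) = 5238/9 = 582.000
Difference = 582.000 − 455.500 = 126.500 ms

126.5 ms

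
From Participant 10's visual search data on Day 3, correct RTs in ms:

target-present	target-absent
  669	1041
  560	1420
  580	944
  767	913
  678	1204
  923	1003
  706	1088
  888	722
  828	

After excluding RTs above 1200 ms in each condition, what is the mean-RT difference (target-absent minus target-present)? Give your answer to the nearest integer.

target-absent: exclude 1420, 1204
M(target-present) = 6599/9 = 733.222
M(target-absent) = 5711/6 = 951.833
Difference = 951.833 − 733.222 = 218.611 ms

219 ms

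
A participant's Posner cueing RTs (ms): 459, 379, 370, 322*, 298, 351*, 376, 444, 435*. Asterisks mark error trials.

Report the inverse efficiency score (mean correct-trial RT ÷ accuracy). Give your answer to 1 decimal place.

Correct trials (n=6): 459, 379, 370, 298, 376, 444
Mean correct RT = 2326/6 = 387.6667 ms
Proportion correct = 6/9
IES = 387.6667 / (6/9) = 581.500 ms

581.5 ms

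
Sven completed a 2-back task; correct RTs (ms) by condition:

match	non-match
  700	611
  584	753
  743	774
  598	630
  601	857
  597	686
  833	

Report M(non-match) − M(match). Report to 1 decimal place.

M(match) = 4656/7 = 665.143
M(non-match) = 4311/6 = 718.500
Difference = 718.500 − 665.143 = 53.357 ms

53.4 ms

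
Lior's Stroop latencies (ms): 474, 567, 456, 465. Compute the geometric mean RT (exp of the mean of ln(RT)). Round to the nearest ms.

ln(RT): 6.1612, 6.3404, 6.1225, 6.1420
Mean ln(RT) = 24.7661/4 = 6.19152
Geometric mean = exp(6.19152) = 488.59 ms

489 ms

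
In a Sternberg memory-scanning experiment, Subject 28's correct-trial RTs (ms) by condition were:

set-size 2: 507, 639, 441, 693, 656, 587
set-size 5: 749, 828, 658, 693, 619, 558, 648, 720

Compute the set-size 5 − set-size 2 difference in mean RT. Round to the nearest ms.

M(set-size 2) = 3523/6 = 587.167
M(set-size 5) = 5473/8 = 684.125
Difference = 684.125 − 587.167 = 96.958 ms

97 ms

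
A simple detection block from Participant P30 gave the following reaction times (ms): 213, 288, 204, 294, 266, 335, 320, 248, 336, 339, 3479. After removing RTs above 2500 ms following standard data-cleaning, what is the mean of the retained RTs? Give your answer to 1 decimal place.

284.3 ms

Excluded: 3479
Retained (n=10): Σ = 2843
Mean = 2843/10 = 284.3000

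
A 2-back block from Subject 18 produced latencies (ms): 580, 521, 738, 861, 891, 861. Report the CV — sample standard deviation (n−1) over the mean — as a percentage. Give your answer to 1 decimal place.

21.4%

n = 6, Σ = 4452, M = 742.0000
Σ(x−M)² = 125624.000; s = √(125624.000/5) = 158.5080
CV = 158.5080 / 742.0000 = 0.21362 = 21.362%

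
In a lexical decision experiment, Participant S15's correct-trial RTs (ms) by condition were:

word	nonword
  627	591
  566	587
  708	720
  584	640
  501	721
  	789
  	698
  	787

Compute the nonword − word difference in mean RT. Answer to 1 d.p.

94.4 ms

M(word) = 2986/5 = 597.200
M(nonword) = 5533/8 = 691.625
Difference = 691.625 − 597.200 = 94.425 ms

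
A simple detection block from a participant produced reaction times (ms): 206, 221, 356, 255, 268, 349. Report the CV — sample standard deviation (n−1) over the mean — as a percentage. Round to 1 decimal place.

23.0%

n = 6, Σ = 1655, M = 275.8333
Σ(x−M)² = 20158.833; s = √(20158.833/5) = 63.4962
CV = 63.4962 / 275.8333 = 0.23020 = 23.020%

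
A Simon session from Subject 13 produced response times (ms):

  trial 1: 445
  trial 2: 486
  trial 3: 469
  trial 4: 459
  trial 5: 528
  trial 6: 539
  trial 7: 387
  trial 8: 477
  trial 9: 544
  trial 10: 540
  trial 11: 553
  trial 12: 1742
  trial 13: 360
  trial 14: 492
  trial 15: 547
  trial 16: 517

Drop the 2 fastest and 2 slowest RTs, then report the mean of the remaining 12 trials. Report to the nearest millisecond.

504 ms

Sorted: 360, 387, 445, 459, 469, 477, 486, 492, 517, 528, 539, 540, 544, 547, 553, 1742
Drop lowest 2 (360, 387) and highest 2 (553, 1742)
Remaining (n=12): Σ = 6043, mean = 6043/12 = 503.583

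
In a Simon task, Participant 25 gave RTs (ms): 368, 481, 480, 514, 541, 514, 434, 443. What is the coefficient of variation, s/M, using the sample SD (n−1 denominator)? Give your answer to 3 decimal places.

n = 8, Σ = 3775, M = 471.8750
Σ(x−M)² = 21534.875; s = √(21534.875/7) = 55.4654
CV = 55.4654 / 471.8750 = 0.11754

0.118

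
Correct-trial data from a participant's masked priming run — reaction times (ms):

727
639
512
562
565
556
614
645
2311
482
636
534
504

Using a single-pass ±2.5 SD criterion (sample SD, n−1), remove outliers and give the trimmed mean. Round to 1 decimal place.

n = 13, ΣRT = 9287, M = 714.385
Σ(x−M)² = 2818443.08; s = √(2818443.08/12) = 484.634
Cutoffs: 714.385 ± 2.5·484.634 → [-497.2, 1926.0]
Outside: 2311 → excluded.
Retained (n=12): Σ = 6976, mean = 6976/12 = 581.333

581.3 ms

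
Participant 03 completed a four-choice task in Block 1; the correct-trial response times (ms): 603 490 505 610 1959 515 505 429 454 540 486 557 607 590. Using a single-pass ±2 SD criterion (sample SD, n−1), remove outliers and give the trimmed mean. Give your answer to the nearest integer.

n = 14, ΣRT = 8850, M = 632.143
Σ(x−M)² = 1939051.71; s = √(1939051.71/13) = 386.210
Cutoffs: 632.143 ± 2·386.210 → [-140.3, 1404.6]
Outside: 1959 → excluded.
Retained (n=13): Σ = 6891, mean = 6891/13 = 530.077

530 ms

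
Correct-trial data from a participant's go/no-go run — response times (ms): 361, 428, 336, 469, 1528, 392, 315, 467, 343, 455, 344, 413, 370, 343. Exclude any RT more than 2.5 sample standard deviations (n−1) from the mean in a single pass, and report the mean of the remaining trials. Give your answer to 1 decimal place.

n = 14, ΣRT = 6564, M = 468.857
Σ(x−M)² = 1242673.71; s = √(1242673.71/13) = 309.177
Cutoffs: 468.857 ± 2.5·309.177 → [-304.1, 1241.8]
Outside: 1528 → excluded.
Retained (n=13): Σ = 5036, mean = 5036/13 = 387.385

387.4 ms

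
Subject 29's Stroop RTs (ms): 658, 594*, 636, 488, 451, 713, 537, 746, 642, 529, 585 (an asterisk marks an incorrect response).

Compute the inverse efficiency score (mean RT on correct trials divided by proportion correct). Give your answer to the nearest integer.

Correct trials (n=10): 658, 636, 488, 451, 713, 537, 746, 642, 529, 585
Mean correct RT = 5985/10 = 598.5000 ms
Proportion correct = 10/11
IES = 598.5000 / (10/11) = 658.350 ms

658 ms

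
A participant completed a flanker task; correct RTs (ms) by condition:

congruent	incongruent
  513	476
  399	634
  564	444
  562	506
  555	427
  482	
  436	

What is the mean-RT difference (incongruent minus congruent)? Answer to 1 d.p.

M(congruent) = 3511/7 = 501.571
M(incongruent) = 2487/5 = 497.400
Difference = 497.400 − 501.571 = -4.171 ms

-4.2 ms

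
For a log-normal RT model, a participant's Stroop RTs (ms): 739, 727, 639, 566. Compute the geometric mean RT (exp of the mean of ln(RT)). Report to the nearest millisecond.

664 ms

ln(RT): 6.6053, 6.5889, 6.4599, 6.3386
Mean ln(RT) = 25.9927/4 = 6.49818
Geometric mean = exp(6.49818) = 663.93 ms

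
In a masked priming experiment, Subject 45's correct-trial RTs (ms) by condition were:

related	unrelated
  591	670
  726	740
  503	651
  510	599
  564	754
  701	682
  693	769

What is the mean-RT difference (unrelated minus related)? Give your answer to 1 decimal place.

82.4 ms

M(related) = 4288/7 = 612.571
M(unrelated) = 4865/7 = 695.000
Difference = 695.000 − 612.571 = 82.429 ms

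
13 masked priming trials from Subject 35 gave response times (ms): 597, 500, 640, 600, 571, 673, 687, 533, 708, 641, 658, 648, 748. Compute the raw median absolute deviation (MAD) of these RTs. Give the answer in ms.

44 ms

Sorted: 500, 533, 571, 597, 600, 640, 641, 648, 658, 673, 687, 708, 748 → median = 641
|x − 641|: 44, 141, 1, 41, 70, 32, 46, 108, 67, 0, 17, 7, 107
Sorted deviations: 0, 1, 7, 17, 32, 41, 44, 46, 67, 70, 107, 108, 141 → MAD = 44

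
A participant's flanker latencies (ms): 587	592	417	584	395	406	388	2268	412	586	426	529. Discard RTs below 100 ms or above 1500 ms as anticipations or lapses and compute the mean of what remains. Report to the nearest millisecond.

484 ms

Excluded: 2268
Retained (n=11): Σ = 5322
Mean = 5322/11 = 483.8182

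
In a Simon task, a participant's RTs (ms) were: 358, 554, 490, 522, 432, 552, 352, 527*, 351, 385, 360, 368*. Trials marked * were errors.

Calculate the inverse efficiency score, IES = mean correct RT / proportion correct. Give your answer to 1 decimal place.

522.7 ms

Correct trials (n=10): 358, 554, 490, 522, 432, 552, 352, 351, 385, 360
Mean correct RT = 4356/10 = 435.6000 ms
Proportion correct = 10/12
IES = 435.6000 / (10/12) = 522.720 ms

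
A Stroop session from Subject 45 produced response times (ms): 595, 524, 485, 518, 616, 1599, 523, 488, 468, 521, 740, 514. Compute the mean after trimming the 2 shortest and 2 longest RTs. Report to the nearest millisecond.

Sorted: 468, 485, 488, 514, 518, 521, 523, 524, 595, 616, 740, 1599
Drop lowest 2 (468, 485) and highest 2 (740, 1599)
Remaining (n=8): Σ = 4299, mean = 4299/8 = 537.375

537 ms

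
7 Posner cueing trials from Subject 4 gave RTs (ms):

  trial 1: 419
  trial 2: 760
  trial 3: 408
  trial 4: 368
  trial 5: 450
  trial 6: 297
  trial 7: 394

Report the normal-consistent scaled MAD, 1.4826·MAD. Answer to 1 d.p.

59.3 ms

Sorted: 297, 368, 394, 408, 419, 450, 760 → median = 408
|x − 408| sorted: 0, 11, 14, 40, 42, 111, 352 → MAD = 40
Robust SD ≈ 1.4826 × 40 = 59.304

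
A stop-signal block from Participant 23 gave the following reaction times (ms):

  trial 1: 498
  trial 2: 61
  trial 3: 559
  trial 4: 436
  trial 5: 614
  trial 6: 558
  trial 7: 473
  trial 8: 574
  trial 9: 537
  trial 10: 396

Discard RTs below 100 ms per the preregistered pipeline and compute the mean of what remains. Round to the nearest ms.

Excluded: 61
Retained (n=9): Σ = 4645
Mean = 4645/9 = 516.1111

516 ms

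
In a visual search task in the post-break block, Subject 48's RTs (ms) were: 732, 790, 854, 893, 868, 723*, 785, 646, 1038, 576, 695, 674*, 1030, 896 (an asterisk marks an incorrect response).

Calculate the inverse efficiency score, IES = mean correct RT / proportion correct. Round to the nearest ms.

Correct trials (n=12): 732, 790, 854, 893, 868, 785, 646, 1038, 576, 695, 1030, 896
Mean correct RT = 9803/12 = 816.9167 ms
Proportion correct = 12/14
IES = 816.9167 / (12/14) = 953.069 ms

953 ms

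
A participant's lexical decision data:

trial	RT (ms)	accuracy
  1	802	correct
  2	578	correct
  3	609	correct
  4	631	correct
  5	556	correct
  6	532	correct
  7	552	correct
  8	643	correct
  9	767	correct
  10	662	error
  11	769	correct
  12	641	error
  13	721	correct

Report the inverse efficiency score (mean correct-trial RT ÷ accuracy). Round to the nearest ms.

Correct trials (n=11): 802, 578, 609, 631, 556, 532, 552, 643, 767, 769, 721
Mean correct RT = 7160/11 = 650.9091 ms
Proportion correct = 11/13
IES = 650.9091 / (11/13) = 769.256 ms

769 ms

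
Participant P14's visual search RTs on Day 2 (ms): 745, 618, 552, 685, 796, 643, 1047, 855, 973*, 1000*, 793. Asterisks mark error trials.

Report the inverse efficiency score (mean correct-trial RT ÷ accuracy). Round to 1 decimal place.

914.5 ms

Correct trials (n=9): 745, 618, 552, 685, 796, 643, 1047, 855, 793
Mean correct RT = 6734/9 = 748.2222 ms
Proportion correct = 9/11
IES = 748.2222 / (9/11) = 914.494 ms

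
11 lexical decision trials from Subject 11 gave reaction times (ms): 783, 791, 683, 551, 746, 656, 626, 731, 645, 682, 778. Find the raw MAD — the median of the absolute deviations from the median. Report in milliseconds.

Sorted: 551, 626, 645, 656, 682, 683, 731, 746, 778, 783, 791 → median = 683
|x − 683|: 100, 108, 0, 132, 63, 27, 57, 48, 38, 1, 95
Sorted deviations: 0, 1, 27, 38, 48, 57, 63, 95, 100, 108, 132 → MAD = 57

57 ms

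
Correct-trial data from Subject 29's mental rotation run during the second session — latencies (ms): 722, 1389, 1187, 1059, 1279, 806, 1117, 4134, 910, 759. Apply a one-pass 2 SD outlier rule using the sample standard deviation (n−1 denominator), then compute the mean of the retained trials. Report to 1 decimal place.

1025.3 ms

n = 10, ΣRT = 13362, M = 1336.200
Σ(x−M)² = 9154053.60; s = √(9154053.60/9) = 1008.522
Cutoffs: 1336.200 ± 2·1008.522 → [-680.8, 3353.2]
Outside: 4134 → excluded.
Retained (n=9): Σ = 9228, mean = 9228/9 = 1025.333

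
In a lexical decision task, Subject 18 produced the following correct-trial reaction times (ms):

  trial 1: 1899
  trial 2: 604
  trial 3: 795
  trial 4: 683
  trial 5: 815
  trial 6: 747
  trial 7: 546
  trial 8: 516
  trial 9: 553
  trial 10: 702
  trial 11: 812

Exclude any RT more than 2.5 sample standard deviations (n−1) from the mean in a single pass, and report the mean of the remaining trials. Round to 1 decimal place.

n = 11, ΣRT = 8672, M = 788.364
Σ(x−M)² = 1477404.55; s = √(1477404.55/10) = 384.370
Cutoffs: 788.364 ± 2.5·384.370 → [-172.6, 1749.3]
Outside: 1899 → excluded.
Retained (n=10): Σ = 6773, mean = 6773/10 = 677.300

677.3 ms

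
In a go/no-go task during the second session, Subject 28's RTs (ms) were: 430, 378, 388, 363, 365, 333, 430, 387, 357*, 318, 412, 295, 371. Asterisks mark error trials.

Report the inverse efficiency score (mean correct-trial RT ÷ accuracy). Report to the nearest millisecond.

404 ms

Correct trials (n=12): 430, 378, 388, 363, 365, 333, 430, 387, 318, 412, 295, 371
Mean correct RT = 4470/12 = 372.5000 ms
Proportion correct = 12/13
IES = 372.5000 / (12/13) = 403.542 ms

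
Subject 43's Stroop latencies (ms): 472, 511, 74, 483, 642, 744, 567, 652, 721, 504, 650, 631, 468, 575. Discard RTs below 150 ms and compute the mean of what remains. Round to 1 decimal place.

Excluded: 74
Retained (n=13): Σ = 7620
Mean = 7620/13 = 586.1538

586.2 ms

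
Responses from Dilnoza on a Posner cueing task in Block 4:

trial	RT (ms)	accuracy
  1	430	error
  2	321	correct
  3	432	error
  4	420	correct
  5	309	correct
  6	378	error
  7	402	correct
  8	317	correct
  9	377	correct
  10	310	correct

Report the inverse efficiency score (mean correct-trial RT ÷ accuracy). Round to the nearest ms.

Correct trials (n=7): 321, 420, 309, 402, 317, 377, 310
Mean correct RT = 2456/7 = 350.8571 ms
Proportion correct = 7/10
IES = 350.8571 / (7/10) = 501.224 ms

501 ms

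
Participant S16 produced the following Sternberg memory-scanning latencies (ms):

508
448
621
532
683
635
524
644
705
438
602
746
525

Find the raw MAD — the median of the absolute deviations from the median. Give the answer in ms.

Sorted: 438, 448, 508, 524, 525, 532, 602, 621, 635, 644, 683, 705, 746 → median = 602
|x − 602|: 94, 154, 19, 70, 81, 33, 78, 42, 103, 164, 0, 144, 77
Sorted deviations: 0, 19, 33, 42, 70, 77, 78, 81, 94, 103, 144, 154, 164 → MAD = 78

78 ms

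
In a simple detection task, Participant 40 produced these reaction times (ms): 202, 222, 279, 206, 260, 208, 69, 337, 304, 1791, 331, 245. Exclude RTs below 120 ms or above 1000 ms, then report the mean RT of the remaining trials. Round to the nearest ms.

259 ms

Excluded: 69, 1791
Retained (n=10): Σ = 2594
Mean = 2594/10 = 259.4000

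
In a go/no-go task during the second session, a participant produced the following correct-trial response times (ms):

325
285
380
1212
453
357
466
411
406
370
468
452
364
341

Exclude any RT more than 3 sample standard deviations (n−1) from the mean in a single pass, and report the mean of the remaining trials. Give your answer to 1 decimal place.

n = 14, ΣRT = 6290, M = 449.286
Σ(x−M)² = 666762.86; s = √(666762.86/13) = 226.472
Cutoffs: 449.286 ± 3·226.472 → [-230.1, 1128.7]
Outside: 1212 → excluded.
Retained (n=13): Σ = 5078, mean = 5078/13 = 390.615

390.6 ms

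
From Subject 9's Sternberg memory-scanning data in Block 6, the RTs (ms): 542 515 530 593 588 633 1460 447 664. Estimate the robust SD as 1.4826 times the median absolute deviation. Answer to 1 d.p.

86.0 ms

Sorted: 447, 515, 530, 542, 588, 593, 633, 664, 1460 → median = 588
|x − 588| sorted: 0, 5, 45, 46, 58, 73, 76, 141, 872 → MAD = 58
Robust SD ≈ 1.4826 × 58 = 85.991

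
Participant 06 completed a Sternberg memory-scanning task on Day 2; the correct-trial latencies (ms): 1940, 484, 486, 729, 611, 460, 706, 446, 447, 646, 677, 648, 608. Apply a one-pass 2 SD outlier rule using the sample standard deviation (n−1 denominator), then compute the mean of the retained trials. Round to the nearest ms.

579 ms

n = 13, ΣRT = 8888, M = 683.692
Σ(x−M)² = 1836130.77; s = √(1836130.77/12) = 391.166
Cutoffs: 683.692 ± 2·391.166 → [-98.6, 1466.0]
Outside: 1940 → excluded.
Retained (n=12): Σ = 6948, mean = 6948/12 = 579.000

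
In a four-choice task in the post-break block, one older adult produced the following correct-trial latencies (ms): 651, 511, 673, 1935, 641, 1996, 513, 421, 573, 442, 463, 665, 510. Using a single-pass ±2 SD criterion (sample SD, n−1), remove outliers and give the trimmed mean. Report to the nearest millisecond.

n = 13, ΣRT = 9994, M = 768.769
Σ(x−M)² = 3474690.31; s = √(3474690.31/12) = 538.105
Cutoffs: 768.769 ± 2·538.105 → [-307.4, 1845.0]
Outside: 1935, 1996 → excluded.
Retained (n=11): Σ = 6063, mean = 6063/11 = 551.182

551 ms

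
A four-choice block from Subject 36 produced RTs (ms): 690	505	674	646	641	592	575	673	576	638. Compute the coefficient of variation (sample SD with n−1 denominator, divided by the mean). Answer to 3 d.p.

0.093

n = 10, Σ = 6210, M = 621.0000
Σ(x−M)² = 30026.000; s = √(30026.000/9) = 57.7600
CV = 57.7600 / 621.0000 = 0.09301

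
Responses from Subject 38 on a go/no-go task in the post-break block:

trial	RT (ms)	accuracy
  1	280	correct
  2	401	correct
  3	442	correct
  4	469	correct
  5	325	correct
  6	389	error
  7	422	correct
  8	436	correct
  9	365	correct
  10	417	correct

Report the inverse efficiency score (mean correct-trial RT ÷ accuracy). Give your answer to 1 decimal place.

439.1 ms

Correct trials (n=9): 280, 401, 442, 469, 325, 422, 436, 365, 417
Mean correct RT = 3557/9 = 395.2222 ms
Proportion correct = 9/10
IES = 395.2222 / (9/10) = 439.136 ms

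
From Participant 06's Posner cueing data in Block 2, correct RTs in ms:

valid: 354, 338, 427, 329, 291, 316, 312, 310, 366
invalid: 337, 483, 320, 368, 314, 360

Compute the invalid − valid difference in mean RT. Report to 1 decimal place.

M(valid) = 3043/9 = 338.111
M(invalid) = 2182/6 = 363.667
Difference = 363.667 − 338.111 = 25.556 ms

25.6 ms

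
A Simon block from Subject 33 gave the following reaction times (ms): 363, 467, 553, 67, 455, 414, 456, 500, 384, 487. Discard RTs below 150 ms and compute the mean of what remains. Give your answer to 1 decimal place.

453.2 ms

Excluded: 67
Retained (n=9): Σ = 4079
Mean = 4079/9 = 453.2222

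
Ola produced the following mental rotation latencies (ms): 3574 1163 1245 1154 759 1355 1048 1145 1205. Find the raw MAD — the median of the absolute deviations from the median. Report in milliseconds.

Sorted: 759, 1048, 1145, 1154, 1163, 1205, 1245, 1355, 3574 → median = 1163
|x − 1163|: 2411, 0, 82, 9, 404, 192, 115, 18, 42
Sorted deviations: 0, 9, 18, 42, 82, 115, 192, 404, 2411 → MAD = 82

82 ms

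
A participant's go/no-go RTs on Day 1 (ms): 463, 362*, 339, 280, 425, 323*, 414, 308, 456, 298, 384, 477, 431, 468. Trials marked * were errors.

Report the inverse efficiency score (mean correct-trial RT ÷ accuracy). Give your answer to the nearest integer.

Correct trials (n=12): 463, 339, 280, 425, 414, 308, 456, 298, 384, 477, 431, 468
Mean correct RT = 4743/12 = 395.2500 ms
Proportion correct = 12/14
IES = 395.2500 / (12/14) = 461.125 ms

461 ms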